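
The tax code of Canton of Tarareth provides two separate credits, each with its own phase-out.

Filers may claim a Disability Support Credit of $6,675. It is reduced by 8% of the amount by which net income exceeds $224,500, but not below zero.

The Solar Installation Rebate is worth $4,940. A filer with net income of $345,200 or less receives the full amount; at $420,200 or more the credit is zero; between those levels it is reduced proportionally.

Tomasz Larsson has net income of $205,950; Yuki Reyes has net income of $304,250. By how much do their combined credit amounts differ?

Tomasz ($205,950): Disability Support Credit: $205,950 is at or below the $224,500 threshold, so the full $6,675 applies. Solar Installation Rebate: $205,950 is at or below the $345,200 threshold, so the full $4,940 applies. total $6,675 + $4,940 = $11,615
Yuki ($304,250): Disability Support Credit: 8% of the $79,750 excess over $224,500 is $6,380; credit = $6,675 − $6,380 = $295. Solar Installation Rebate: $304,250 is at or below the $345,200 threshold, so the full $4,940 applies. total $295 + $4,940 = $5,235
Difference: |$11,615 − $5,235| = $6,380.

$6,380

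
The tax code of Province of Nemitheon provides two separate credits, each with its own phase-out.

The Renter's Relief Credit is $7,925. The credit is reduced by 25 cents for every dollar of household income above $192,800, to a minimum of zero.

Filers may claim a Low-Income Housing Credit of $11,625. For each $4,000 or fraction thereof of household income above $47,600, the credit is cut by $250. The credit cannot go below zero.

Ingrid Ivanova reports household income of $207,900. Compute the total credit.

$5,525

Renter's Relief Credit: 25% of the $15,100 excess over $192,800 is $3,775; credit = $7,925 − $3,775 = $4,150.
Low-Income Housing Credit: income exceeds $47,600 by $160,300, which is 41 full-or-partial $4,000 increments; reduction = 41 × $250 = $10,250, leaving $1,375.
Total: $4,150 + $1,375 = $5,525.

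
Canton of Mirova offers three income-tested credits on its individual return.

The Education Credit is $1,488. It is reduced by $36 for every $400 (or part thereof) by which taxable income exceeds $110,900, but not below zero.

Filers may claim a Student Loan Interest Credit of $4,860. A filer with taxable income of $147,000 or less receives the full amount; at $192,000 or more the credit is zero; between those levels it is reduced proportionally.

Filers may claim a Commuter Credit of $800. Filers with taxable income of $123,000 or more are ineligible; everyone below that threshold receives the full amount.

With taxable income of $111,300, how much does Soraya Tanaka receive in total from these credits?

$7,112

Education Credit: income exceeds $110,900 by $400, which is 1 full-or-partial $400 increment; reduction = 1 × $36 = $36, leaving $1,452.
Student Loan Interest Credit: $111,300 is at or below the $147,000 threshold, so the full $4,860 applies.
Commuter Credit: $111,300 is below the $123,000 cutoff, so the full $800 applies.
Total: $1,452 + $4,860 + $800 = $7,112.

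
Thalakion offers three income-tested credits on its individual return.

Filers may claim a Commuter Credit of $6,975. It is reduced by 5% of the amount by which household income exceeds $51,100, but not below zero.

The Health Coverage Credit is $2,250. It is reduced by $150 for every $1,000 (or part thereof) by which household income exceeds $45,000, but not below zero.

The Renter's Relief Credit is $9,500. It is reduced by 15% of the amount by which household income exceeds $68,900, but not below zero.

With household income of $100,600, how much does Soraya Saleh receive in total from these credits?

Commuter Credit: 5% of the $49,500 excess over $51,100 is $2,475; credit = $6,975 − $2,475 = $4,500.
Health Coverage Credit: income exceeds $45,000 by $55,600 → 56 increments × $150 = $8,400 ≥ base, so the credit is $0.
Renter's Relief Credit: 15% of the $31,700 excess over $68,900 is $4,755; credit = $9,500 − $4,755 = $4,745.
Total: $4,500 + $0 + $4,745 = $9,245.

$9,245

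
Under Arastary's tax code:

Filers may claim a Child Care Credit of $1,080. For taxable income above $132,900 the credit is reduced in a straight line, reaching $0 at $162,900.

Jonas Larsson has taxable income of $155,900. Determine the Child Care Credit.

$252

Child Care Credit: $155,900 is $23,000 into a $30,000 phase-out range, leaving 7,000/30,000 of the credit: $1,080 × 7,000/30,000 = $252.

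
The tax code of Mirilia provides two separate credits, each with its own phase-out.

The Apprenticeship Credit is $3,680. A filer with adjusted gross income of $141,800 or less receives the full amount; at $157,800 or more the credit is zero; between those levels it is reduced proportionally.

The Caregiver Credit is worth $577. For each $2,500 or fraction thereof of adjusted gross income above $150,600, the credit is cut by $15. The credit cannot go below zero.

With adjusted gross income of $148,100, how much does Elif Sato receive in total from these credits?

Apprenticeship Credit: $148,100 is $6,300 into a $16,000 phase-out range, leaving 9,700/16,000 of the credit: $3,680 × 9,700/16,000 = $2,231.
Caregiver Credit: $148,100 is at or below the $150,600 threshold, so the full $577 applies.
Total: $2,231 + $577 = $2,808.

$2,808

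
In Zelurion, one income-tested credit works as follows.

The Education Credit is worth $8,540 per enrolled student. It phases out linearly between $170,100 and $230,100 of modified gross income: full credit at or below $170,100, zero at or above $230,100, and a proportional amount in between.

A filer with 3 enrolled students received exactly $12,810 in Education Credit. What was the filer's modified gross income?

Full credit = 3 × $8,540 = $25,620.
$12,810 is 12,810/25,620 of the full $25,620, so 12,810/25,620 of the $60,000 range has been used: income = $170,100 + $60,000 × 12,810/25,620 = $200,100.

$200,100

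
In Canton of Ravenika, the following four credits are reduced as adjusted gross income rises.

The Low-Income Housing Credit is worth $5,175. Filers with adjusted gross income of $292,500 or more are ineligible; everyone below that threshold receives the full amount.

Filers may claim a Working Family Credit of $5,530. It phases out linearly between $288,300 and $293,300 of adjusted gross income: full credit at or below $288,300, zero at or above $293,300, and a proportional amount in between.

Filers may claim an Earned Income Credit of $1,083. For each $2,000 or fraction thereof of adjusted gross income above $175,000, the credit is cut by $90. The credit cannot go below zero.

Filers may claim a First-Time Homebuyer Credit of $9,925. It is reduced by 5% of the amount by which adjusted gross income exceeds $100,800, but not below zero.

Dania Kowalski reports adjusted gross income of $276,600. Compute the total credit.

Low-Income Housing Credit: $276,600 is below the $292,500 cutoff, so the full $5,175 applies.
Working Family Credit: $276,600 is at or below the $288,300 threshold, so the full $5,530 applies.
Earned Income Credit: income exceeds $175,000 by $101,600 → 51 increments × $90 = $4,590 ≥ base, so the credit is $0.
First-Time Homebuyer Credit: 5% of the $175,800 excess over $100,800 is $8,790; credit = $9,925 − $8,790 = $1,135.
Total: $5,175 + $5,530 + $0 + $1,135 = $11,840.

$11,840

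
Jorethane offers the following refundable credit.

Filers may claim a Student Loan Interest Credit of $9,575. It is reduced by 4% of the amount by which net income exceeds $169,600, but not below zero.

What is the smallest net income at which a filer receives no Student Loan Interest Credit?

$408,975

The credit falls by 4% of each dollar above $169,600, so it reaches zero when the excess is $9,575 / 4% = $239,375: income = $169,600 + $239,375 = $408,975.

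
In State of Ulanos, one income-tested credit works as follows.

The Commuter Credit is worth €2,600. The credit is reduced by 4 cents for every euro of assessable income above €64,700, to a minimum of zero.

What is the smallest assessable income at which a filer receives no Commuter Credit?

€129,700

The credit falls by 4% of each euro above €64,700, so it reaches zero when the excess is €2,600 / 4% = €65,000: income = €64,700 + €65,000 = €129,700.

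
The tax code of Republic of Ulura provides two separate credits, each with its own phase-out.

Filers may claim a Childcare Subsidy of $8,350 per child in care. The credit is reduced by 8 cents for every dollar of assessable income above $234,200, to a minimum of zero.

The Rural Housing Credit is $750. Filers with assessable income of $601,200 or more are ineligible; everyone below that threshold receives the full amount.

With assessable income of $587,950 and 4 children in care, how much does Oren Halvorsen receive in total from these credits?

$5,850

Childcare Subsidy: base = 4 × $8,350 = $33,400. 8% of the $353,750 excess over $234,200 is $28,300; credit = $33,400 − $28,300 = $5,100.
Rural Housing Credit: $587,950 is below the $601,200 cutoff, so the full $750 applies.
Total: $5,100 + $750 = $5,850.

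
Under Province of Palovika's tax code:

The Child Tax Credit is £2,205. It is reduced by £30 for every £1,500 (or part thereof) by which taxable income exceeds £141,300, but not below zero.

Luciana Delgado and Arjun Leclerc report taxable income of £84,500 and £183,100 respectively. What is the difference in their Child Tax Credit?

Luciana (£84,500): Child Tax Credit: £84,500 is at or below the £141,300 threshold, so the full £2,205 applies.
Arjun (£183,100): Child Tax Credit: income exceeds £141,300 by £41,800, which is 28 full-or-partial £1,500 increments; reduction = 28 × £30 = £840, leaving £1,365.
Difference: |£2,205 − £1,365| = £840.

£840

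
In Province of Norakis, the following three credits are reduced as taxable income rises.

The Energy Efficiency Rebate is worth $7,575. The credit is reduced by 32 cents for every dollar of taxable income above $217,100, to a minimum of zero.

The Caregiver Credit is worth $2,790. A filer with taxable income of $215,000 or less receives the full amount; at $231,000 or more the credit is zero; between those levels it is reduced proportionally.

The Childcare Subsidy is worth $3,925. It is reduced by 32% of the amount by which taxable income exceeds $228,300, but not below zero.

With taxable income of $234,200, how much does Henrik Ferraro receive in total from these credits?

$4,140

Energy Efficiency Rebate: 32% of the $17,100 excess over $217,100 is $5,472; credit = $7,575 − $5,472 = $2,103.
Caregiver Credit: $234,200 is at or above $231,000, so the credit is $0.
Childcare Subsidy: 32% of the $5,900 excess over $228,300 is $1,888; credit = $3,925 − $1,888 = $2,037.
Total: $2,103 + $0 + $2,037 = $4,140.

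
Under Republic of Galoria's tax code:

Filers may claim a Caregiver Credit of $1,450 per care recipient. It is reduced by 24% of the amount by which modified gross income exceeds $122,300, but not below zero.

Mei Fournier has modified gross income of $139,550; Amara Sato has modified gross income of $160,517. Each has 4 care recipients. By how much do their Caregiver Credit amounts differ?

Mei ($139,550): Caregiver Credit: base = 4 × $1,450 = $5,800. 24% of the $17,250 excess over $122,300 is $4,140; credit = $5,800 − $4,140 = $1,660.
Amara ($160,517): Caregiver Credit: base = 4 × $1,450 = $5,800. 24% of the $38,217 excess over $122,300 is $9,172.08 ≥ base, so the credit is $0.
Difference: |$1,660 − $0| = $1,660.

$1,660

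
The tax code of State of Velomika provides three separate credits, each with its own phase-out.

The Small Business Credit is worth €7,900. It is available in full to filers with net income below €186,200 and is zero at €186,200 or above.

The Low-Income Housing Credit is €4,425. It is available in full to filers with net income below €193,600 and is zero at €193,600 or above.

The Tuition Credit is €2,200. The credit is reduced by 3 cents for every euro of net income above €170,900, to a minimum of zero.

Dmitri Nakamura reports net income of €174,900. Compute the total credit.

Small Business Credit: €174,900 is below the €186,200 cutoff, so the full €7,900 applies.
Low-Income Housing Credit: €174,900 is below the €193,600 cutoff, so the full €4,425 applies.
Tuition Credit: 3% of the €4,000 excess over €170,900 is €120; credit = €2,200 − €120 = €2,080.
Total: €7,900 + €4,425 + €2,080 = €14,405.

€14,405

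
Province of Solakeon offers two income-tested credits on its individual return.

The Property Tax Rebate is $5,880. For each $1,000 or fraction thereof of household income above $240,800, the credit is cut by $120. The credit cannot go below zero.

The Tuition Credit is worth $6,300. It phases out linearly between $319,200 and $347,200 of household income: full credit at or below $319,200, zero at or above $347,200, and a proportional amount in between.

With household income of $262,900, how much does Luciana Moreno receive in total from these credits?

Property Tax Rebate: income exceeds $240,800 by $22,100, which is 23 full-or-partial $1,000 increments; reduction = 23 × $120 = $2,760, leaving $3,120.
Tuition Credit: $262,900 is at or below the $319,200 threshold, so the full $6,300 applies.
Total: $3,120 + $6,300 = $9,420.

$9,420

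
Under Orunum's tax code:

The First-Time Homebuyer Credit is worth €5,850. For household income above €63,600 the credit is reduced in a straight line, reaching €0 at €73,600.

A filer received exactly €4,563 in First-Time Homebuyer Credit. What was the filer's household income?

€4,563 is 4,563/5,850 of the full €5,850, so 1,287/5,850 of the €10,000 range has been used: income = €63,600 + €10,000 × 1,287/5,850 = €65,800.

€65,800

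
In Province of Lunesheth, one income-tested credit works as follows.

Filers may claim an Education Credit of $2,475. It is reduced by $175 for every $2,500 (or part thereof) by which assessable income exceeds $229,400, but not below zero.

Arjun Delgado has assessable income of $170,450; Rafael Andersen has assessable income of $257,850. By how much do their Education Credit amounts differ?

$2,100

Arjun ($170,450): Education Credit: $170,450 is at or below the $229,400 threshold, so the full $2,475 applies.
Rafael ($257,850): Education Credit: income exceeds $229,400 by $28,450, which is 12 full-or-partial $2,500 increments; reduction = 12 × $175 = $2,100, leaving $375.
Difference: |$2,475 − $375| = $2,100.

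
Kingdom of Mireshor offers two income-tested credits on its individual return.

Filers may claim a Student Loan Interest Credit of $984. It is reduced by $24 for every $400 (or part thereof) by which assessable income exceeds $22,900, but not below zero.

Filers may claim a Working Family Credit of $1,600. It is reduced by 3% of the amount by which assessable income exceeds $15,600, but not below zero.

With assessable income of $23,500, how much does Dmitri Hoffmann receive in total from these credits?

Student Loan Interest Credit: income exceeds $22,900 by $600, which is 2 full-or-partial $400 increments; reduction = 2 × $24 = $48, leaving $936.
Working Family Credit: 3% of the $7,900 excess over $15,600 is $237; credit = $1,600 − $237 = $1,363.
Total: $936 + $1,363 = $2,299.

$2,299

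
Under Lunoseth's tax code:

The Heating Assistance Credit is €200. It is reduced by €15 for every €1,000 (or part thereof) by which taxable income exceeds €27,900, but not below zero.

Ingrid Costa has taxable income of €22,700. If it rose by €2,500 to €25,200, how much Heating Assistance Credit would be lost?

€0

At €22,700 — €22,700 is at or below the €27,900 threshold, so the full €200 applies.
At €25,200 — €25,200 is at or below the €27,900 threshold, so the full €200 applies.
Lost: €200 − €200 = €0.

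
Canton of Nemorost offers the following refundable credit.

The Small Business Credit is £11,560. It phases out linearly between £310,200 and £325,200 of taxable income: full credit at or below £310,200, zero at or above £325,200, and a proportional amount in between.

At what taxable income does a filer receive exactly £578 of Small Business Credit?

£578 is 578/11,560 of the full £11,560, so 10,982/11,560 of the £15,000 range has been used: income = £310,200 + £15,000 × 10,982/11,560 = £324,450.

£324,450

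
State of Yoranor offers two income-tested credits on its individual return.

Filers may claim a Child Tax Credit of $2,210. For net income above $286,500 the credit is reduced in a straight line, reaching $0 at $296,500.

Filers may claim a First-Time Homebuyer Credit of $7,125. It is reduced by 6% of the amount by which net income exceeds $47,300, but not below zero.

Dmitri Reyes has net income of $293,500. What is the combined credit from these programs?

$663

Child Tax Credit: $293,500 is $7,000 into a $10,000 phase-out range, leaving 3,000/10,000 of the credit: $2,210 × 3,000/10,000 = $663.
First-Time Homebuyer Credit: 6% of the $246,200 excess over $47,300 is $14,772 ≥ base, so the credit is $0.
Total: $663 + $0 = $663.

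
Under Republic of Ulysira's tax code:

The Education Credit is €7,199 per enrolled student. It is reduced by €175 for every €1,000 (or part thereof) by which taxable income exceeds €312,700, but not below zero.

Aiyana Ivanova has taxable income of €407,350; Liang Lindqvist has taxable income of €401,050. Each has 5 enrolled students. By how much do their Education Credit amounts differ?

Aiyana (€407,350): Education Credit: base = 5 × €7,199 = €35,995. income exceeds €312,700 by €94,650, which is 95 full-or-partial €1,000 increments; reduction = 95 × €175 = €16,625, leaving €19,370.
Liang (€401,050): Education Credit: base = 5 × €7,199 = €35,995. income exceeds €312,700 by €88,350, which is 89 full-or-partial €1,000 increments; reduction = 89 × €175 = €15,575, leaving €20,420.
Difference: |€19,370 − €20,420| = €1,050.

€1,050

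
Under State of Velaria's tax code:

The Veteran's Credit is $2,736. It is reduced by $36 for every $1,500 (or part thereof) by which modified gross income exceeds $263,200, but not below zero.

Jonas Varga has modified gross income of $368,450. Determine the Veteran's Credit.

Veteran's Credit: income exceeds $263,200 by $105,250, which is 71 full-or-partial $1,500 increments; reduction = 71 × $36 = $2,556, leaving $180.

$180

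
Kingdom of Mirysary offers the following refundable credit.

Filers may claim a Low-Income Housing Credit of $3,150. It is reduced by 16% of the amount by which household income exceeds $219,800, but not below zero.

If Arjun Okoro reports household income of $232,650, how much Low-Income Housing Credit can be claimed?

Low-Income Housing Credit: 16% of the $12,850 excess over $219,800 is $2,056; credit = $3,150 − $2,056 = $1,094.

$1,094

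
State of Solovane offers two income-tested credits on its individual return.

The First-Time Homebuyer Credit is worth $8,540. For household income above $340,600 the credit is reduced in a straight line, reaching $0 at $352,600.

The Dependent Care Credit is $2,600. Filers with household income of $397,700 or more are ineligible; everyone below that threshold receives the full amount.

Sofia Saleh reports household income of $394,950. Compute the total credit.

$2,600

First-Time Homebuyer Credit: $394,950 is at or above $352,600, so the credit is $0.
Dependent Care Credit: $394,950 is below the $397,700 cutoff, so the full $2,600 applies.
Total: $0 + $2,600 = $2,600.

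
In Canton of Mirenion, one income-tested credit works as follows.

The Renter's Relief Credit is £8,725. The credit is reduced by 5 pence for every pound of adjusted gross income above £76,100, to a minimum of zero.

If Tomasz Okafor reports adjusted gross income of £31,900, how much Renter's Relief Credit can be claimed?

Renter's Relief Credit: £31,900 is at or below the £76,100 threshold, so the full £8,725 applies.

£8,725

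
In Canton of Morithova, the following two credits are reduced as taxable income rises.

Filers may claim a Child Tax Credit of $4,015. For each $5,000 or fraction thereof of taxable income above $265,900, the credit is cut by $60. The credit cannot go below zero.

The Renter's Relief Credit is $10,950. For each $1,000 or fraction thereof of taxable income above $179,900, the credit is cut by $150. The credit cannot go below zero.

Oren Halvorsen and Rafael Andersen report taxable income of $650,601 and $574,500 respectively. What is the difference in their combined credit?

Oren ($650,601): Child Tax Credit: income exceeds $265,900 by $384,701 → 77 increments × $60 = $4,620 ≥ base, so the credit is $0. Renter's Relief Credit: income exceeds $179,900 by $470,701 → 471 increments × $150 = $70,650 ≥ base, so the credit is $0. total $0 + $0 = $0
Rafael ($574,500): Child Tax Credit: income exceeds $265,900 by $308,600, which is 62 full-or-partial $5,000 increments; reduction = 62 × $60 = $3,720, leaving $295. Renter's Relief Credit: income exceeds $179,900 by $394,600 → 395 increments × $150 = $59,250 ≥ base, so the credit is $0. total $295 + $0 = $295
Difference: |$0 − $295| = $295.

$295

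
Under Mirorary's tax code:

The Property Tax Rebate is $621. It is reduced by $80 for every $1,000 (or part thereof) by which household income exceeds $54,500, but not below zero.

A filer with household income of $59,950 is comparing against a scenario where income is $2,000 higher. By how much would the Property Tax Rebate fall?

$141

At $59,950 — income exceeds $54,500 by $5,450, which is 6 full-or-partial $1,000 increments; reduction = 6 × $80 = $480, leaving $141.
At $61,950 — income exceeds $54,500 by $7,450 → 8 increments × $80 = $640 ≥ base, so the credit is $0.
Lost: $141 − $0 = $141.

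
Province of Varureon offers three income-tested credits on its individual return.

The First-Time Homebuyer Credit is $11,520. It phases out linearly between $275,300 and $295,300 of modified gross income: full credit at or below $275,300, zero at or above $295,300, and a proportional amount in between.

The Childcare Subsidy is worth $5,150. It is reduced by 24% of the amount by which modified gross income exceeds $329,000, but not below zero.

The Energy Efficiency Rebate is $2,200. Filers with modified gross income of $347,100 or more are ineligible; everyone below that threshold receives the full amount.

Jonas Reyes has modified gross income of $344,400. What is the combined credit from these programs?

$3,654

First-Time Homebuyer Credit: $344,400 is at or above $295,300, so the credit is $0.
Childcare Subsidy: 24% of the $15,400 excess over $329,000 is $3,696; credit = $5,150 − $3,696 = $1,454.
Energy Efficiency Rebate: $344,400 is below the $347,100 cutoff, so the full $2,200 applies.
Total: $0 + $1,454 + $2,200 = $3,654.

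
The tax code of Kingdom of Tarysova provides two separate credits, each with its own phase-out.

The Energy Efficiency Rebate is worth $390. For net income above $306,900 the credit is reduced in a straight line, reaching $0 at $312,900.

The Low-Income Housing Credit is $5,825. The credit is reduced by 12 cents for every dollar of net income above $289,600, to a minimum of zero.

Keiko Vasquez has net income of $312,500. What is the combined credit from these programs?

$3,103

Energy Efficiency Rebate: $312,500 is $5,600 into a $6,000 phase-out range, leaving 400/6,000 of the credit: $390 × 400/6,000 = $26.
Low-Income Housing Credit: 12% of the $22,900 excess over $289,600 is $2,748; credit = $5,825 − $2,748 = $3,077.
Total: $26 + $3,077 = $3,103.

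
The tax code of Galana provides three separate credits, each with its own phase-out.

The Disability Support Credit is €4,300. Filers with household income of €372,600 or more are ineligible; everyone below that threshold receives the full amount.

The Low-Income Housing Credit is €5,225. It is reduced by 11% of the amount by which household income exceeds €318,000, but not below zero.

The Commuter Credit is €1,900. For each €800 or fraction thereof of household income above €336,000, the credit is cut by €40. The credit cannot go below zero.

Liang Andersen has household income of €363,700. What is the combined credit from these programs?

Disability Support Credit: €363,700 is below the €372,600 cutoff, so the full €4,300 applies.
Low-Income Housing Credit: 11% of the €45,700 excess over €318,000 is €5,027; credit = €5,225 − €5,027 = €198.
Commuter Credit: income exceeds €336,000 by €27,700, which is 35 full-or-partial €800 increments; reduction = 35 × €40 = €1,400, leaving €500.
Total: €4,300 + €198 + €500 = €4,998.

€4,998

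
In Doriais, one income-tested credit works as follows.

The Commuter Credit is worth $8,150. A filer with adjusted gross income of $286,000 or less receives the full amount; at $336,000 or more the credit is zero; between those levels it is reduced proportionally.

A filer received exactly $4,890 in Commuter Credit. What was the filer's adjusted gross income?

$306,000

$4,890 is 4,890/8,150 of the full $8,150, so 3,260/8,150 of the $50,000 range has been used: income = $286,000 + $50,000 × 3,260/8,150 = $306,000.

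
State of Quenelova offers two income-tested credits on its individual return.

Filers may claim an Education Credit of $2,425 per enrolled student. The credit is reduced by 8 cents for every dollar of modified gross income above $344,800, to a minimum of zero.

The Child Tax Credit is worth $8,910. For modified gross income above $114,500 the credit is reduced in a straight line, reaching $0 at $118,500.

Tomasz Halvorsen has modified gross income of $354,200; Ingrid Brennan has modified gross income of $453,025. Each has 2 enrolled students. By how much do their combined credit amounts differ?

Tomasz ($354,200): Education Credit: base = 2 × $2,425 = $4,850. 8% of the $9,400 excess over $344,800 is $752; credit = $4,850 − $752 = $4,098. Child Tax Credit: $354,200 is at or above $118,500, so the credit is $0. total $4,098 + $0 = $4,098
Ingrid ($453,025): Education Credit: base = 2 × $2,425 = $4,850. 8% of the $108,225 excess over $344,800 is $8,658 ≥ base, so the credit is $0. Child Tax Credit: $453,025 is at or above $118,500, so the credit is $0. total $0 + $0 = $0
Difference: |$4,098 − $0| = $4,098.

$4,098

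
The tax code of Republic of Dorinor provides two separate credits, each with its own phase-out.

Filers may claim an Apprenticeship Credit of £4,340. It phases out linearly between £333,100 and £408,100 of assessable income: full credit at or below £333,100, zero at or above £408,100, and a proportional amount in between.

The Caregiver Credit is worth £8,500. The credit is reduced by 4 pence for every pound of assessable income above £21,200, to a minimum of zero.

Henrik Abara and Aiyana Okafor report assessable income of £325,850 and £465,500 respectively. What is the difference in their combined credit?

Henrik (£325,850): Apprenticeship Credit: £325,850 is at or below the £333,100 threshold, so the full £4,340 applies. Caregiver Credit: 4% of the £304,650 excess over £21,200 is £12,186 ≥ base, so the credit is £0. total £4,340 + £0 = £4,340
Aiyana (£465,500): Apprenticeship Credit: £465,500 is at or above £408,100, so the credit is £0. Caregiver Credit: 4% of the £444,300 excess over £21,200 is £17,772 ≥ base, so the credit is £0. total £0 + £0 = £0
Difference: |£4,340 − £0| = £4,340.

£4,340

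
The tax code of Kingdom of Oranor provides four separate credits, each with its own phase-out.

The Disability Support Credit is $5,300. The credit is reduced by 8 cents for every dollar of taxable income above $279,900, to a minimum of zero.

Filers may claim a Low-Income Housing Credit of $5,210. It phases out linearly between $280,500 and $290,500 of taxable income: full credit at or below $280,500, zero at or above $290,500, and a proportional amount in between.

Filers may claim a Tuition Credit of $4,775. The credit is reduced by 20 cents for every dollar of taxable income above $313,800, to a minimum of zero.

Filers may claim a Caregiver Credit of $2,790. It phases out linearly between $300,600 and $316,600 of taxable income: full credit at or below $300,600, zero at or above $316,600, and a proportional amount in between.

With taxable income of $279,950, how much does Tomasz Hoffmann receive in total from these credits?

Disability Support Credit: 8% of the $50 excess over $279,900 is $4; credit = $5,300 − $4 = $5,296.
Low-Income Housing Credit: $279,950 is at or below the $280,500 threshold, so the full $5,210 applies.
Tuition Credit: $279,950 is at or below the $313,800 threshold, so the full $4,775 applies.
Caregiver Credit: $279,950 is at or below the $300,600 threshold, so the full $2,790 applies.
Total: $5,296 + $5,210 + $4,775 + $2,790 = $18,071.

$18,071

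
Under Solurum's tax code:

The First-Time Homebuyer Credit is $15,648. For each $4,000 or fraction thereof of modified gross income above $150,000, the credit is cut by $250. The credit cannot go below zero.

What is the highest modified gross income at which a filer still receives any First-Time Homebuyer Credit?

After 62 increments the reduction is 62 × $250 = $15,500, leaving $148; one more increment wipes it out. Increment 62 ends at excess 62 × $4,000 = $248,000, so the highest qualifying income is $150,000 + $248,000 = $398,000.

$398,000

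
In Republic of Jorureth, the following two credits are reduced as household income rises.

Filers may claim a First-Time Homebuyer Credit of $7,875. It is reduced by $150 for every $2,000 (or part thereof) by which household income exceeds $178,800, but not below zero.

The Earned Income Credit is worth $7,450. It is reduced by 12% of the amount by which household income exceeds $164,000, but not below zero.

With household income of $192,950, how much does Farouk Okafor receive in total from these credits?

$10,651

First-Time Homebuyer Credit: income exceeds $178,800 by $14,150, which is 8 full-or-partial $2,000 increments; reduction = 8 × $150 = $1,200, leaving $6,675.
Earned Income Credit: 12% of the $28,950 excess over $164,000 is $3,474; credit = $7,450 − $3,474 = $3,976.
Total: $6,675 + $3,976 = $10,651.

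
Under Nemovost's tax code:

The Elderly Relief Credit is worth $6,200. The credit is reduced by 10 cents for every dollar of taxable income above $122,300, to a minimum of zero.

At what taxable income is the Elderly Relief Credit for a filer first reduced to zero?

The credit falls by 10% of each dollar above $122,300, so it reaches zero when the excess is $6,200 / 10% = $62,000: income = $122,300 + $62,000 = $184,300.

$184,300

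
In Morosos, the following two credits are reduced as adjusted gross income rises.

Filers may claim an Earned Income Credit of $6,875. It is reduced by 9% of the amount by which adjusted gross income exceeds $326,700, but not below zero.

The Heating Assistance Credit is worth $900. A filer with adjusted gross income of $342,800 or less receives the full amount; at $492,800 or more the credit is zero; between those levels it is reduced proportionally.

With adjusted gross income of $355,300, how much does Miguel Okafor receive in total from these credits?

$5,126

Earned Income Credit: 9% of the $28,600 excess over $326,700 is $2,574; credit = $6,875 − $2,574 = $4,301.
Heating Assistance Credit: $355,300 is $12,500 into a $150,000 phase-out range, leaving 137,500/150,000 of the credit: $900 × 137,500/150,000 = $825.
Total: $4,301 + $825 = $5,126.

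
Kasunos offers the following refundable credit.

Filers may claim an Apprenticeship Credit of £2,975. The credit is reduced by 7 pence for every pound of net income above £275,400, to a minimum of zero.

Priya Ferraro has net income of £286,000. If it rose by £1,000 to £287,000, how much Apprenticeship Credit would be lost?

£70

At £286,000 — 7% of the £10,600 excess over £275,400 is £742; credit = £2,975 − £742 = £2,233.
At £287,000 — 7% of the £11,600 excess over £275,400 is £812; credit = £2,975 − £812 = £2,163.
Lost: £2,233 − £2,163 = £70.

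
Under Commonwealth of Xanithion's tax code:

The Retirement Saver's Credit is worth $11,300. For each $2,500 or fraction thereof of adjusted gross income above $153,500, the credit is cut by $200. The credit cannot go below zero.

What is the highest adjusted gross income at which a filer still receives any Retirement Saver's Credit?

$293,500

After 56 increments the reduction is 56 × $200 = $11,200, leaving $100; one more increment wipes it out. Increment 56 ends at excess 56 × $2,500 = $140,000, so the highest qualifying income is $153,500 + $140,000 = $293,500.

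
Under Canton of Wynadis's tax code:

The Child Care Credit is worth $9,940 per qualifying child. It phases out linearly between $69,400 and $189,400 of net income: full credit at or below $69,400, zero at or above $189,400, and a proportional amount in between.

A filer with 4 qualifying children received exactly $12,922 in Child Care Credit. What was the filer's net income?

$150,400

Full credit = 4 × $9,940 = $39,760.
$12,922 is 12,922/39,760 of the full $39,760, so 26,838/39,760 of the $120,000 range has been used: income = $69,400 + $120,000 × 26,838/39,760 = $150,400.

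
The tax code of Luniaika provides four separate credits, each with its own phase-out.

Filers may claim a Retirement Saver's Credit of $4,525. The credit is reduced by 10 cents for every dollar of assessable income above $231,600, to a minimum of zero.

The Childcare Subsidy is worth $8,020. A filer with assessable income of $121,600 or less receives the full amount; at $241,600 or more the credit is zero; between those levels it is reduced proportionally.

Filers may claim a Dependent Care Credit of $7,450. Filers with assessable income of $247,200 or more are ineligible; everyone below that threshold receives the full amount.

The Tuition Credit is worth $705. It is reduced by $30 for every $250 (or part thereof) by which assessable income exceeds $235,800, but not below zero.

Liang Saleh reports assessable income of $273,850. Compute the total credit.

Retirement Saver's Credit: 10% of the $42,250 excess over $231,600 is $4,225; credit = $4,525 − $4,225 = $300.
Childcare Subsidy: $273,850 is at or above $241,600, so the credit is $0.
Dependent Care Credit: $273,850 meets or exceeds the $247,200 cutoff, so the credit is $0.
Tuition Credit: income exceeds $235,800 by $38,050 → 153 increments × $30 = $4,590 ≥ base, so the credit is $0.
Total: $300 + $0 + $0 + $0 = $300.

$300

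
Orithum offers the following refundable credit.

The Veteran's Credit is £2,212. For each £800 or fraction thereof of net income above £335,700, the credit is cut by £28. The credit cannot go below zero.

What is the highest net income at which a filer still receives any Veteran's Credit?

After 78 increments the reduction is 78 × £28 = £2,184, leaving £28; one more increment wipes it out. Increment 78 ends at excess 78 × £800 = £62,400, so the highest qualifying income is £335,700 + £62,400 = £398,100.

£398,100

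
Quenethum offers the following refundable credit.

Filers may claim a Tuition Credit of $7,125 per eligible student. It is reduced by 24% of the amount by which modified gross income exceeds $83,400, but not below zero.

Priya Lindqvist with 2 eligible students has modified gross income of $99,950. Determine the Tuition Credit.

Tuition Credit: base = 2 × $7,125 = $14,250. 24% of the $16,550 excess over $83,400 is $3,972; credit = $14,250 − $3,972 = $10,278.

$10,278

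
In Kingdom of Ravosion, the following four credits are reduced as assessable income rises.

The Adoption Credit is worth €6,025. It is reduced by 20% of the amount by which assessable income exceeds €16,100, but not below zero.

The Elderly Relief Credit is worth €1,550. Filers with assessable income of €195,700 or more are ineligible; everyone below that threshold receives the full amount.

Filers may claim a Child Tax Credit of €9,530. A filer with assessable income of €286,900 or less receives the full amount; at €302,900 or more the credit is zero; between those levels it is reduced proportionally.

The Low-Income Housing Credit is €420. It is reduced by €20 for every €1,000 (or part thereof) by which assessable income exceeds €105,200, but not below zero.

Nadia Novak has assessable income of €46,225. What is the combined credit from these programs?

Adoption Credit: 20% of the €30,125 excess over €16,100 is €6,025 ≥ base, so the credit is €0.
Elderly Relief Credit: €46,225 is below the €195,700 cutoff, so the full €1,550 applies.
Child Tax Credit: €46,225 is at or below the €286,900 threshold, so the full €9,530 applies.
Low-Income Housing Credit: €46,225 is at or below the €105,200 threshold, so the full €420 applies.
Total: €0 + €1,550 + €9,530 + €420 = €11,500.

€11,500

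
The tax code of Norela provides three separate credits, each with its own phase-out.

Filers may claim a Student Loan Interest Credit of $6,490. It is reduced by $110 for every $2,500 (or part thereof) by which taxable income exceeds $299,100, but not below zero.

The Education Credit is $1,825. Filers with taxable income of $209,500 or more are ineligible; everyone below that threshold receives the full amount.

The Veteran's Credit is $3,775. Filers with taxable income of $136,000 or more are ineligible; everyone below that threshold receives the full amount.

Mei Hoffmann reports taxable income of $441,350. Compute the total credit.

$220

Student Loan Interest Credit: income exceeds $299,100 by $142,250, which is 57 full-or-partial $2,500 increments; reduction = 57 × $110 = $6,270, leaving $220.
Education Credit: $441,350 meets or exceeds the $209,500 cutoff, so the credit is $0.
Veteran's Credit: $441,350 meets or exceeds the $136,000 cutoff, so the credit is $0.
Total: $220 + $0 + $0 = $220.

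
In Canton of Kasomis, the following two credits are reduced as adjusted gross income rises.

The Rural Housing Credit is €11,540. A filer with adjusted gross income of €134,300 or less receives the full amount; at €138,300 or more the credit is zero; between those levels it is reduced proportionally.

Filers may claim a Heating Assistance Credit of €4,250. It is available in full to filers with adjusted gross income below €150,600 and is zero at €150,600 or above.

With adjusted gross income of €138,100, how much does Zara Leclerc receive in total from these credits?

Rural Housing Credit: €138,100 is €3,800 into a €4,000 phase-out range, leaving 200/4,000 of the credit: €11,540 × 200/4,000 = €577.
Heating Assistance Credit: €138,100 is below the €150,600 cutoff, so the full €4,250 applies.
Total: €577 + €4,250 = €4,827.

€4,827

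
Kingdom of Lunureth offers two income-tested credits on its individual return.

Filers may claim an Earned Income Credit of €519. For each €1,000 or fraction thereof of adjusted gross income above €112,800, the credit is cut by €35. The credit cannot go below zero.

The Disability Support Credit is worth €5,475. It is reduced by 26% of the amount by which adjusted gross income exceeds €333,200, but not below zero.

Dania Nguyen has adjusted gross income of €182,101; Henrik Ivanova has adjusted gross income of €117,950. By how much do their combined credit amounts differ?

Dania (€182,101): Earned Income Credit: income exceeds €112,800 by €69,301 → 70 increments × €35 = €2,450 ≥ base, so the credit is €0. Disability Support Credit: €182,101 is at or below the €333,200 threshold, so the full €5,475 applies. total €0 + €5,475 = €5,475
Henrik (€117,950): Earned Income Credit: income exceeds €112,800 by €5,150, which is 6 full-or-partial €1,000 increments; reduction = 6 × €35 = €210, leaving €309. Disability Support Credit: €117,950 is at or below the €333,200 threshold, so the full €5,475 applies. total €309 + €5,475 = €5,784
Difference: |€5,475 − €5,784| = €309.

€309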